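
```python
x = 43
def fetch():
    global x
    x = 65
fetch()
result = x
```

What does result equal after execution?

Step 1: x = 43 globally.
Step 2: fetch() declares global x and sets it to 65.
Step 3: After fetch(), global x = 65. result = 65

The answer is 65.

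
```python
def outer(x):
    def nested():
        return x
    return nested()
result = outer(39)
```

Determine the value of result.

Step 1: outer(39) binds parameter x = 39.
Step 2: nested() looks up x in enclosing scope and finds the parameter x = 39.
Step 3: result = 39

The answer is 39.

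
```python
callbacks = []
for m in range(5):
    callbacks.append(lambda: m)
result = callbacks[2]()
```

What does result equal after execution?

Step 1: The loop creates 5 lambdas, all referencing the same variable m.
Step 2: After the loop, m = 4 (final value).
Step 3: callbacks[2]() looks up m at call time and finds 4. This is the late binding gotcha. result = 4

The answer is 4.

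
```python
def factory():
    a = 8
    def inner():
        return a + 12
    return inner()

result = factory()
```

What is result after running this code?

Step 1: factory() defines a = 8.
Step 2: inner() reads a = 8 from enclosing scope, returns 8 + 12 = 20.
Step 3: result = 20

The answer is 20.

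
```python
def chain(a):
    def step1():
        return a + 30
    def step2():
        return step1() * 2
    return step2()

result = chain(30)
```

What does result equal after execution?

Step 1: chain(30) captures a = 30.
Step 2: step2() calls step1() which returns 30 + 30 = 60.
Step 3: step2() returns 60 * 2 = 120

The answer is 120.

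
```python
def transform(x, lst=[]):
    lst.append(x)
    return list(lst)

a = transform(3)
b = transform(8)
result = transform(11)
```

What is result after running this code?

Step 1: Default list is shared. list() creates copies for return values.
Step 2: Internal list grows: [3] -> [3, 8] -> [3, 8, 11].
Step 3: result = [3, 8, 11]

The answer is [3, 8, 11].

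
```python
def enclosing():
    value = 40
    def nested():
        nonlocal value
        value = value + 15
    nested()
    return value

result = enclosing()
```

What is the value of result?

Step 1: enclosing() sets value = 40.
Step 2: nested() uses nonlocal to modify value in enclosing's scope: value = 40 + 15 = 55.
Step 3: enclosing() returns the modified value = 55

The answer is 55.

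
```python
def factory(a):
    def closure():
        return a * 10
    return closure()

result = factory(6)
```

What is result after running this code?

Step 1: factory(6) binds parameter a = 6.
Step 2: closure() accesses a = 6 from enclosing scope.
Step 3: result = 6 * 10 = 60

The answer is 60.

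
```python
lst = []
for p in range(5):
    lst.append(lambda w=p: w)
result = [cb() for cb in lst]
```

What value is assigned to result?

Step 1: Default arg w=p captures p at each iteration.
Step 2: Each lambda has its own default: 0, 1, ..., 4.
Step 3: result = [0, 1, 2, 3, 4]

The answer is [0, 1, 2, 3, 4].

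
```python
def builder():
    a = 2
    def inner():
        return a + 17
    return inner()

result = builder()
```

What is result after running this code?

Step 1: builder() defines a = 2.
Step 2: inner() reads a = 2 from enclosing scope, returns 2 + 17 = 19.
Step 3: result = 19

The answer is 19.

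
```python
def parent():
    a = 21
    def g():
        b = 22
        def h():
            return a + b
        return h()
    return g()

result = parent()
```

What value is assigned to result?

Step 1: parent() defines a = 21. g() defines b = 22.
Step 2: h() accesses both from enclosing scopes: a = 21, b = 22.
Step 3: result = 21 + 22 = 43

The answer is 43.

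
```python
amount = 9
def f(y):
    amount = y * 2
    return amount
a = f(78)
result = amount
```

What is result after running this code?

Step 1: Global amount = 9.
Step 2: f(78) creates local amount = 78 * 2 = 156.
Step 3: Global amount unchanged because no global keyword. result = 9

The answer is 9.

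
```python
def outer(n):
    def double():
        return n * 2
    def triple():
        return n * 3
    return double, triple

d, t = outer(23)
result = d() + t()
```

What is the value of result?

Step 1: Both closures capture the same n = 23.
Step 2: d() = 23 * 2 = 46, t() = 23 * 3 = 69.
Step 3: result = 46 + 69 = 115

The answer is 115.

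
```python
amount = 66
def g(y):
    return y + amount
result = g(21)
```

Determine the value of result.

Step 1: amount = 66 is defined globally.
Step 2: g(21) uses parameter y = 21 and looks up amount from global scope = 66.
Step 3: result = 21 + 66 = 87

The answer is 87.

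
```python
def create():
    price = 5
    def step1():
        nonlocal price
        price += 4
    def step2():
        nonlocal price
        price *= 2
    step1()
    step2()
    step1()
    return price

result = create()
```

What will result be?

Step 1: price = 5.
Step 2: step1(): price = 5 + 4 = 9.
Step 3: step2(): price = 9 * 2 = 18.
Step 4: step1(): price = 18 + 4 = 22. result = 22

The answer is 22.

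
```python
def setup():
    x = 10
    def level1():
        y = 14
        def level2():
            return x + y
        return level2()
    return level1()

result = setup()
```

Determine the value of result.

Step 1: x = 10 in setup. y = 14 in level1.
Step 2: level2() reads x = 10 and y = 14 from enclosing scopes.
Step 3: result = 10 + 14 = 24

The answer is 24.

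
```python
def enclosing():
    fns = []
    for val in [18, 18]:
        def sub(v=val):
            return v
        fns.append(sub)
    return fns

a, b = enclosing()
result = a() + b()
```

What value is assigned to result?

Step 1: Default argument v=val captures val at each iteration.
Step 2: a() returns 18 (captured at first iteration), b() returns 18 (captured at second).
Step 3: result = 18 + 18 = 36

The answer is 36.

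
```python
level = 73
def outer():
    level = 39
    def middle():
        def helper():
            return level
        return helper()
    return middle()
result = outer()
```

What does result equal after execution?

Step 1: outer() defines level = 39. middle() and helper() have no local level.
Step 2: helper() checks local (none), enclosing middle() (none), enclosing outer() and finds level = 39.
Step 3: result = 39

The answer is 39.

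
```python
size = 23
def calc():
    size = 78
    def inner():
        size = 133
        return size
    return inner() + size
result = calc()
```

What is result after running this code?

Step 1: calc() has local size = 78. inner() has local size = 133.
Step 2: inner() returns its local size = 133.
Step 3: calc() returns 133 + its own size (78) = 211

The answer is 211.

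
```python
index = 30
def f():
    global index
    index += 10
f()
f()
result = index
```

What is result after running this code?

Step 1: index = 30.
Step 2: First f(): index = 30 + 10 = 40.
Step 3: Second f(): index = 40 + 10 = 50. result = 50

The answer is 50.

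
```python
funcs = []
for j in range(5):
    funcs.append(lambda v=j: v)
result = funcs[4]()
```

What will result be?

Step 1: Default argument v=j captures j's value at each iteration.
Step 2: funcs[4] captured v = 4 when j was 4.
Step 3: result = 4

The answer is 4.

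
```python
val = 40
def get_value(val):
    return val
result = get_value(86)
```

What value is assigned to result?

Step 1: Global val = 40.
Step 2: get_value(86) takes parameter val = 86, which shadows the global.
Step 3: result = 86

The answer is 86.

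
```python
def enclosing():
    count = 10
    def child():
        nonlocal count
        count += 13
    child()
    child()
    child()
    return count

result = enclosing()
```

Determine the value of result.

Step 1: count starts at 10.
Step 2: child() is called 3 times, each adding 13.
Step 3: count = 10 + 13 * 3 = 49

The answer is 49.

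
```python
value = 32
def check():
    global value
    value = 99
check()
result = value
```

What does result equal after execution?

Step 1: value = 32 globally.
Step 2: check() declares global value and sets it to 99.
Step 3: After check(), global value = 99. result = 99

The answer is 99.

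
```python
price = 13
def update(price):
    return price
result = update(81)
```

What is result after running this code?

Step 1: Global price = 13.
Step 2: update(81) takes parameter price = 81, which shadows the global.
Step 3: result = 81

The answer is 81.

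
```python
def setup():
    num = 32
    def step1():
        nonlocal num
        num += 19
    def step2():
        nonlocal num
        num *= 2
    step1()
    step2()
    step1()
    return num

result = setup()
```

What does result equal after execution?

Step 1: num = 32.
Step 2: step1(): num = 32 + 19 = 51.
Step 3: step2(): num = 51 * 2 = 102.
Step 4: step1(): num = 102 + 19 = 121. result = 121

The answer is 121.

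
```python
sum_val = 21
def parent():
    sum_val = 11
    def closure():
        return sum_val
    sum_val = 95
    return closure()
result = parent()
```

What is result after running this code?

Step 1: parent() sets sum_val = 11, then later sum_val = 95.
Step 2: closure() is called after sum_val is reassigned to 95. Closures capture variables by reference, not by value.
Step 3: result = 95

The answer is 95.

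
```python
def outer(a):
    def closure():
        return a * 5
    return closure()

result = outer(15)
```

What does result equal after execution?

Step 1: outer(15) binds parameter a = 15.
Step 2: closure() accesses a = 15 from enclosing scope.
Step 3: result = 15 * 5 = 75

The answer is 75.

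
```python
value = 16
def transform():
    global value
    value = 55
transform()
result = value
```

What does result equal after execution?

Step 1: value = 16 globally.
Step 2: transform() declares global value and sets it to 55.
Step 3: After transform(), global value = 55. result = 55

The answer is 55.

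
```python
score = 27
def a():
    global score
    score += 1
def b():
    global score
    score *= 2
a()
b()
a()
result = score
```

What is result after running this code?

Step 1: score = 27.
Step 2: a(): score = 27 + 1 = 28.
Step 3: b(): score = 28 * 2 = 56.
Step 4: a(): score = 56 + 1 = 57

The answer is 57.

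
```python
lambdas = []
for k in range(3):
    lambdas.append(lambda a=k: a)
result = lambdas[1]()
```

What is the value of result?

Step 1: Default argument a=k captures k's value at each iteration.
Step 2: lambdas[1] captured a = 1 when k was 1.
Step 3: result = 1

The answer is 1.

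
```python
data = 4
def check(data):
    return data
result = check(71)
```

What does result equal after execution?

Step 1: Global data = 4.
Step 2: check(71) takes parameter data = 71, which shadows the global.
Step 3: result = 71

The answer is 71.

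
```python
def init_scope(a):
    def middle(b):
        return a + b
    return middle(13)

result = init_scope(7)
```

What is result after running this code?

Step 1: init_scope(7) passes a = 7.
Step 2: middle(13) has b = 13, reads a = 7 from enclosing.
Step 3: result = 7 + 13 = 20

The answer is 20.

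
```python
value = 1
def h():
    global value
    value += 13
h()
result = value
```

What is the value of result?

Step 1: value = 1 globally.
Step 2: h() modifies global value: value += 13 = 14.
Step 3: result = 14

The answer is 14.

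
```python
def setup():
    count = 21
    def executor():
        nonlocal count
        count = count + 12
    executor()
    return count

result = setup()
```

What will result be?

Step 1: setup() sets count = 21.
Step 2: executor() uses nonlocal to modify count in setup's scope: count = 21 + 12 = 33.
Step 3: setup() returns the modified count = 33

The answer is 33.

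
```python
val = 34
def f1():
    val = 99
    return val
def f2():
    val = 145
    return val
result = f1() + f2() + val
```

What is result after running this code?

Step 1: Each function shadows global val with its own local.
Step 2: f1() returns 99, f2() returns 145.
Step 3: Global val = 34 is unchanged. result = 99 + 145 + 34 = 278

The answer is 278.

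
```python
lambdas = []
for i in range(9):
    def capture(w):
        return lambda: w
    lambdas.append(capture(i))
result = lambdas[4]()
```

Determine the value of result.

Step 1: capture(i) creates a new scope capturing w = i at call time.
Step 2: lambdas[4] = capture(4), so its lambda captures w = 4.
Step 3: result = 4 (closure factory fixes late binding)

The answer is 4.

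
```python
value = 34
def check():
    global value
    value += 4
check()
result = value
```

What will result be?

Step 1: value = 34 globally.
Step 2: check() modifies global value: value += 4 = 38.
Step 3: result = 38

The answer is 38.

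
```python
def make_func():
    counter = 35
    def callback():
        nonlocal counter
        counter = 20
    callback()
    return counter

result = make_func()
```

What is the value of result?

Step 1: make_func() sets counter = 35.
Step 2: callback() uses nonlocal to reassign counter = 20.
Step 3: result = 20

The answer is 20.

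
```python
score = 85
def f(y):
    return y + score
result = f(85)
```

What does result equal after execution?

Step 1: score = 85 is defined globally.
Step 2: f(85) uses parameter y = 85 and looks up score from global scope = 85.
Step 3: result = 85 + 85 = 170

The answer is 170.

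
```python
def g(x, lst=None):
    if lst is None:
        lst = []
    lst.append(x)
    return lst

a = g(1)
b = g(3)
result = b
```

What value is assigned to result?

Step 1: None default with guard creates a NEW list each call.
Step 2: a = [1] (fresh list). b = [3] (another fresh list).
Step 3: result = [3] (this is the fix for mutable default)

The answer is [3].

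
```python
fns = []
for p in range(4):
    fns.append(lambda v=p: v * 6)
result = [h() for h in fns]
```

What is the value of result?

Step 1: Default arg v=p captures p at each iteration.
Step 2: fns[k] has v defaulting to k, returns k * 6.
Step 3: result = [0, 6, 12, 18]

The answer is [0, 6, 12, 18].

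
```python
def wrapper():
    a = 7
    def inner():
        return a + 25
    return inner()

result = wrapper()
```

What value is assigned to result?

Step 1: wrapper() defines a = 7.
Step 2: inner() reads a = 7 from enclosing scope, returns 7 + 25 = 32.
Step 3: result = 32

The answer is 32.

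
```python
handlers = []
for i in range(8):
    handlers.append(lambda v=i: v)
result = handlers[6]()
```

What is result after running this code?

Step 1: Default argument v=i captures i's value at each iteration.
Step 2: handlers[6] captured v = 6 when i was 6.
Step 3: result = 6

The answer is 6.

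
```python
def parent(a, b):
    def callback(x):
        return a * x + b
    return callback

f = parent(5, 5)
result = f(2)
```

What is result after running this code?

Step 1: parent(5, 5) captures a = 5, b = 5.
Step 2: f(2) computes 5 * 2 + 5 = 15.
Step 3: result = 15

The answer is 15.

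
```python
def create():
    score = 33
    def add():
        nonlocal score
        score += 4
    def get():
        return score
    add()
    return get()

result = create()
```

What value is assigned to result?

Step 1: score = 33. add() modifies it via nonlocal, get() reads it.
Step 2: add() makes score = 33 + 4 = 37.
Step 3: get() returns 37. result = 37

The answer is 37.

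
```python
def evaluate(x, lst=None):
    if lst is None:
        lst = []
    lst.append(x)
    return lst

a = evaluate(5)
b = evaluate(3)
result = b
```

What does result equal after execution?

Step 1: None default with guard creates a NEW list each call.
Step 2: a = [5] (fresh list). b = [3] (another fresh list).
Step 3: result = [3] (this is the fix for mutable default)

The answer is [3].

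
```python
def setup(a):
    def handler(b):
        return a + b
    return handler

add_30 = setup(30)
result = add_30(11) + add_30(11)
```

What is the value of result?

Step 1: add_30 captures a = 30.
Step 2: add_30(11) = 30 + 11 = 41, called twice.
Step 3: result = 41 + 41 = 82

The answer is 82.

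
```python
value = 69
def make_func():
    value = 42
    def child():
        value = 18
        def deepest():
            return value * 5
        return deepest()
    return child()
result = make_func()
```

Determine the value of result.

Step 1: deepest() looks up value through LEGB: not local, finds value = 18 in enclosing child().
Step 2: Returns 18 * 5 = 90.
Step 3: result = 90

The answer is 90.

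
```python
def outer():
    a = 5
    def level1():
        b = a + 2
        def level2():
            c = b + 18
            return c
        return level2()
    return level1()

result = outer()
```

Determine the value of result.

Step 1: a = 5. b = a + 2 = 7.
Step 2: c = b + 18 = 7 + 18 = 25.
Step 3: result = 25

The answer is 25.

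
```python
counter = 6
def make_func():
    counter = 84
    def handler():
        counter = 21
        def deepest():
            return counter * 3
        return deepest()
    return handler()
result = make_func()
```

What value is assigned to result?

Step 1: deepest() looks up counter through LEGB: not local, finds counter = 21 in enclosing handler().
Step 2: Returns 21 * 3 = 63.
Step 3: result = 63

The answer is 63.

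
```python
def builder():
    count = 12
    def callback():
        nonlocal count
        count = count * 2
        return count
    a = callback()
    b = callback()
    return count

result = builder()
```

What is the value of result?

Step 1: count starts at 12.
Step 2: First callback(): count = 12 * 2 = 24.
Step 3: Second callback(): count = 24 * 2 = 48.
Step 4: result = 48

The answer is 48.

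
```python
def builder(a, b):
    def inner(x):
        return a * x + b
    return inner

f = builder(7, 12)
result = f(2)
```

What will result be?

Step 1: builder(7, 12) captures a = 7, b = 12.
Step 2: f(2) computes 7 * 2 + 12 = 26.
Step 3: result = 26

The answer is 26.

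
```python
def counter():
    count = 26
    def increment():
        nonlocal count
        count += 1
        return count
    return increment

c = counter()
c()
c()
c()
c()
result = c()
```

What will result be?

Step 1: counter() creates closure with count = 26.
Step 2: Each c() call increments count via nonlocal. After 5 calls: 26 + 5 = 31.
Step 3: result = 31

The answer is 31.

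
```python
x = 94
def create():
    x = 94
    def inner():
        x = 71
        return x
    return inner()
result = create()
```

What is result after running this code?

Step 1: Three scopes define x: global (94), create (94), inner (71).
Step 2: inner() has its own local x = 71, which shadows both enclosing and global.
Step 3: result = 71 (local wins in LEGB)

The answer is 71.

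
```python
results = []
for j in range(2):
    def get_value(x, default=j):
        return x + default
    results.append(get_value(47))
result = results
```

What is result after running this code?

Step 1: Default argument default=j is evaluated at function definition time.
Step 2: Each iteration creates get_value with default = current j value.
Step 3: get_value(47) returns 47 + default. results = [47, 48]

The answer is [47, 48].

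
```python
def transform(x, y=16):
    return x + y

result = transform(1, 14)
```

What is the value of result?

Step 1: transform(1, 14) overrides default y with 14.
Step 2: Returns 1 + 14 = 15.
Step 3: result = 15

The answer is 15.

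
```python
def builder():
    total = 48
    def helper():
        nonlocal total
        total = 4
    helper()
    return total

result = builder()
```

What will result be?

Step 1: builder() sets total = 48.
Step 2: helper() uses nonlocal to reassign total = 4.
Step 3: result = 4

The answer is 4.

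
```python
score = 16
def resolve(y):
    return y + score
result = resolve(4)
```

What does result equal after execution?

Step 1: score = 16 is defined globally.
Step 2: resolve(4) uses parameter y = 4 and looks up score from global scope = 16.
Step 3: result = 4 + 16 = 20

The answer is 20.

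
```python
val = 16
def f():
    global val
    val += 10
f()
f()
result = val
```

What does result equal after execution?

Step 1: val = 16.
Step 2: First f(): val = 16 + 10 = 26.
Step 3: Second f(): val = 26 + 10 = 36. result = 36

The answer is 36.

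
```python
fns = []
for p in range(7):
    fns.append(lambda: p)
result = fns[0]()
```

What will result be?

Step 1: The loop creates 7 lambdas, all referencing the same variable p.
Step 2: After the loop, p = 6 (final value).
Step 3: fns[0]() looks up p at call time and finds 6. This is the late binding gotcha. result = 6

The answer is 6.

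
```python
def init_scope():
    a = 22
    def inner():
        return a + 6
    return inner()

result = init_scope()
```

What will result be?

Step 1: init_scope() defines a = 22.
Step 2: inner() reads a = 22 from enclosing scope, returns 22 + 6 = 28.
Step 3: result = 28

The answer is 28.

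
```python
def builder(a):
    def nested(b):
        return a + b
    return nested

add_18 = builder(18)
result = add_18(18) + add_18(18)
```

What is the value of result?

Step 1: add_18 captures a = 18.
Step 2: add_18(18) = 18 + 18 = 36, called twice.
Step 3: result = 36 + 36 = 72

The answer is 72.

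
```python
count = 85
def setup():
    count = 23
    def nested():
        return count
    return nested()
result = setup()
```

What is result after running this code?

Step 1: count = 85 globally, but setup() defines count = 23 locally.
Step 2: nested() looks up count. Not in local scope, so checks enclosing scope (setup) and finds count = 23.
Step 3: result = 23

The answer is 23.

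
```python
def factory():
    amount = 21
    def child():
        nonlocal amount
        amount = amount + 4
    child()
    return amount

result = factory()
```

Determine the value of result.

Step 1: factory() sets amount = 21.
Step 2: child() uses nonlocal to modify amount in factory's scope: amount = 21 + 4 = 25.
Step 3: factory() returns the modified amount = 25

The answer is 25.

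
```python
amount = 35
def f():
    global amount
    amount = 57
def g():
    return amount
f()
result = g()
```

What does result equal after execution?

Step 1: amount = 35.
Step 2: f() sets global amount = 57.
Step 3: g() reads global amount = 57. result = 57

The answer is 57.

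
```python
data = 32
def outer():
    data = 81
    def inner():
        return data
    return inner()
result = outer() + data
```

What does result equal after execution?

Step 1: Global data = 32. outer() shadows with data = 81.
Step 2: inner() returns enclosing data = 81. outer() = 81.
Step 3: result = 81 + global data (32) = 113

The answer is 113.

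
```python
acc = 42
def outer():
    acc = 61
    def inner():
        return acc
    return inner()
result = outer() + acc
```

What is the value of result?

Step 1: Global acc = 42. outer() shadows with acc = 61.
Step 2: inner() returns enclosing acc = 61. outer() = 61.
Step 3: result = 61 + global acc (42) = 103

The answer is 103.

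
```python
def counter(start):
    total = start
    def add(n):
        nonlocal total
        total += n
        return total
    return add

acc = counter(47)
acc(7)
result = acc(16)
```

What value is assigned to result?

Step 1: counter(47) creates closure with total = 47.
Step 2: First acc(7): total = 47 + 7 = 54.
Step 3: Second acc(16): total = 54 + 16 = 70. result = 70

The answer is 70.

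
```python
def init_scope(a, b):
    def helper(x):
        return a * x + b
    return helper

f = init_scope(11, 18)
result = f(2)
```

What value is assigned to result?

Step 1: init_scope(11, 18) captures a = 11, b = 18.
Step 2: f(2) computes 11 * 2 + 18 = 40.
Step 3: result = 40

The answer is 40.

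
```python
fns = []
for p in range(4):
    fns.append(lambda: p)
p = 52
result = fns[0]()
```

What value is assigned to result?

Step 1: Lambdas capture the variable p by reference, not by value.
Step 2: After the loop, p is reassigned to 52.
Step 3: fns[0]() looks up the current p = 52. result = 52

The answer is 52.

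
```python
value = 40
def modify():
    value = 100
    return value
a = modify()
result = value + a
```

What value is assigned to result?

Step 1: Global value = 40. modify() returns local value = 100.
Step 2: a = 100. Global value still = 40.
Step 3: result = 40 + 100 = 140

The answer is 140.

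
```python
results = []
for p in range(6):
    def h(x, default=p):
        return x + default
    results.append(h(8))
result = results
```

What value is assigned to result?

Step 1: Default argument default=p is evaluated at function definition time.
Step 2: Each iteration creates h with default = current p value.
Step 3: h(8) returns 8 + default. results = [8, 9, 10, 11, 12, 13]

The answer is [8, 9, 10, 11, 12, 13].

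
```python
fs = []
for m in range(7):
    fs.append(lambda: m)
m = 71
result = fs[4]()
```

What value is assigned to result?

Step 1: Lambdas capture the variable m by reference, not by value.
Step 2: After the loop, m is reassigned to 71.
Step 3: fs[4]() looks up the current m = 71. result = 71

The answer is 71.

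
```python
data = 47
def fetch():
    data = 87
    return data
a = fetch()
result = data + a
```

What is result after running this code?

Step 1: Global data = 47. fetch() returns local data = 87.
Step 2: a = 87. Global data still = 47.
Step 3: result = 47 + 87 = 134

The answer is 134.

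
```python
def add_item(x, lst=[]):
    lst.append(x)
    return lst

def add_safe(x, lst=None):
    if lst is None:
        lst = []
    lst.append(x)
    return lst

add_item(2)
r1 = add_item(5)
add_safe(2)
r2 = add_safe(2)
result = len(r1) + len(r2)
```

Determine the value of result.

Step 1: add_item shares mutable default: after 2 calls, lst = [2, 5], len = 2.
Step 2: add_safe creates fresh list each time: r2 = [2], len = 1.
Step 3: result = 2 + 1 = 3

The answer is 3.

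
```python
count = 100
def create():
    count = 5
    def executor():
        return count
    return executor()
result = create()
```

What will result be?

Step 1: count = 100 globally, but create() defines count = 5 locally.
Step 2: executor() looks up count. Not in local scope, so checks enclosing scope (create) and finds count = 5.
Step 3: result = 5

The answer is 5.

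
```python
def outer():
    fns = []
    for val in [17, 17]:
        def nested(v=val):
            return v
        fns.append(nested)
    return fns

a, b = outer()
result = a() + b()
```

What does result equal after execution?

Step 1: Default argument v=val captures val at each iteration.
Step 2: a() returns 17 (captured at first iteration), b() returns 17 (captured at second).
Step 3: result = 17 + 17 = 34

The answer is 34.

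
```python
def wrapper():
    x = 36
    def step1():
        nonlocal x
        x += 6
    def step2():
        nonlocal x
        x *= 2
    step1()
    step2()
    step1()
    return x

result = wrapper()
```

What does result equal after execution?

Step 1: x = 36.
Step 2: step1(): x = 36 + 6 = 42.
Step 3: step2(): x = 42 * 2 = 84.
Step 4: step1(): x = 84 + 6 = 90. result = 90

The answer is 90.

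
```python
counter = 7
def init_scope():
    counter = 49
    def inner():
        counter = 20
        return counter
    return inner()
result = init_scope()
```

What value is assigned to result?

Step 1: Three scopes define counter: global (7), init_scope (49), inner (20).
Step 2: inner() has its own local counter = 20, which shadows both enclosing and global.
Step 3: result = 20 (local wins in LEGB)

The answer is 20.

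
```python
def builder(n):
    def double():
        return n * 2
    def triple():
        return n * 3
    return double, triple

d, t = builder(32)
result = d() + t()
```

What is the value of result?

Step 1: Both closures capture the same n = 32.
Step 2: d() = 32 * 2 = 64, t() = 32 * 3 = 96.
Step 3: result = 64 + 96 = 160

The answer is 160.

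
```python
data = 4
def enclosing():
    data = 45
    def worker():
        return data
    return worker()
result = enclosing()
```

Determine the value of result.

Step 1: data = 4 globally, but enclosing() defines data = 45 locally.
Step 2: worker() looks up data. Not in local scope, so checks enclosing scope (enclosing) and finds data = 45.
Step 3: result = 45

The answer is 45.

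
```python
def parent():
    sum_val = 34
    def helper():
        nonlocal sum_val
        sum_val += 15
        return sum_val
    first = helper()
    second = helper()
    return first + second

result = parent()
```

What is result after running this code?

Step 1: sum_val starts at 34.
Step 2: First call: sum_val = 34 + 15 = 49, returns 49.
Step 3: Second call: sum_val = 49 + 15 = 64, returns 64.
Step 4: result = 49 + 64 = 113

The answer is 113.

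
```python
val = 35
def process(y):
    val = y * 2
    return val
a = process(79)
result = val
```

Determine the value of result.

Step 1: Global val = 35.
Step 2: process(79) creates local val = 79 * 2 = 158.
Step 3: Global val unchanged because no global keyword. result = 35

The answer is 35.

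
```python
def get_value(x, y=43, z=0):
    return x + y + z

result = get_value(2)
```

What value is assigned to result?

Step 1: get_value(2) uses defaults y = 43, z = 0.
Step 2: Returns 2 + 43 + 0 = 45.
Step 3: result = 45

The answer is 45.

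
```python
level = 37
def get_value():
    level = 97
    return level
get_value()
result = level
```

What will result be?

Step 1: Global level = 37.
Step 2: get_value() creates local level = 97 (shadow, not modification).
Step 3: After get_value() returns, global level is unchanged. result = 37

The answer is 37.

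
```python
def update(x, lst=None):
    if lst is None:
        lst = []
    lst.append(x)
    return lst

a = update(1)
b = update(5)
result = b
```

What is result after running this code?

Step 1: None default with guard creates a NEW list each call.
Step 2: a = [1] (fresh list). b = [5] (another fresh list).
Step 3: result = [5] (this is the fix for mutable default)

The answer is [5].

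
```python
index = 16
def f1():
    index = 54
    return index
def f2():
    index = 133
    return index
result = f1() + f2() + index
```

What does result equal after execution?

Step 1: Each function shadows global index with its own local.
Step 2: f1() returns 54, f2() returns 133.
Step 3: Global index = 16 is unchanged. result = 54 + 133 + 16 = 203

The answer is 203.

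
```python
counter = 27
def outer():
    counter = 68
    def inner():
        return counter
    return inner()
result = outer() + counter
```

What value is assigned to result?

Step 1: Global counter = 27. outer() shadows with counter = 68.
Step 2: inner() returns enclosing counter = 68. outer() = 68.
Step 3: result = 68 + global counter (27) = 95

The answer is 95.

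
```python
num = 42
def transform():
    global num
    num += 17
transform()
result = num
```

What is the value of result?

Step 1: num = 42 globally.
Step 2: transform() modifies global num: num += 17 = 59.
Step 3: result = 59

The answer is 59.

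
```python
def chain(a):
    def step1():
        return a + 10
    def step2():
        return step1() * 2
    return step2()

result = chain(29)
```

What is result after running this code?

Step 1: chain(29) captures a = 29.
Step 2: step2() calls step1() which returns 29 + 10 = 39.
Step 3: step2() returns 39 * 2 = 78

The answer is 78.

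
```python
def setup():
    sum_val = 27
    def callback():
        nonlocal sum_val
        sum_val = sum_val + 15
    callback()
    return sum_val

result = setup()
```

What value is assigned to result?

Step 1: setup() sets sum_val = 27.
Step 2: callback() uses nonlocal to modify sum_val in setup's scope: sum_val = 27 + 15 = 42.
Step 3: setup() returns the modified sum_val = 42

The answer is 42.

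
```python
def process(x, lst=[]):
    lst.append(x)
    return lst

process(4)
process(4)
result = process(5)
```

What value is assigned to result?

Step 1: Mutable default argument gotcha! The list [] is created once.
Step 2: Each call appends to the SAME list: [4], [4, 4], [4, 4, 5].
Step 3: result = [4, 4, 5]

The answer is [4, 4, 5].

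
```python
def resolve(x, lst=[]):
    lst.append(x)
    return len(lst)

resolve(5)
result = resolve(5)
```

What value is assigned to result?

Step 1: Mutable default list persists between calls.
Step 2: First call: lst = [5], len = 1. Second call: lst = [5, 5], len = 2.
Step 3: result = 2

The answer is 2.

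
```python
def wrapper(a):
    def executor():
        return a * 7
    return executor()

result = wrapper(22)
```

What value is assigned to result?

Step 1: wrapper(22) binds parameter a = 22.
Step 2: executor() accesses a = 22 from enclosing scope.
Step 3: result = 22 * 7 = 154

The answer is 154.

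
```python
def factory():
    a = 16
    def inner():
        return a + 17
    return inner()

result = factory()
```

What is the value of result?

Step 1: factory() defines a = 16.
Step 2: inner() reads a = 16 from enclosing scope, returns 16 + 17 = 33.
Step 3: result = 33

The answer is 33.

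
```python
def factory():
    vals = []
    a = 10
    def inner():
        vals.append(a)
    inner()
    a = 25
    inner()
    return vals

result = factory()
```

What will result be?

Step 1: a = 10. inner() appends current a to vals.
Step 2: First inner(): appends 10. Then a = 25.
Step 3: Second inner(): appends 25 (closure sees updated a). result = [10, 25]

The answer is [10, 25].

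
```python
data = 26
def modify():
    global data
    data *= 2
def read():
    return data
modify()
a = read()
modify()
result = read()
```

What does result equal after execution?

Step 1: data = 26.
Step 2: First modify(): data = 26 * 2 = 52.
Step 3: Second modify(): data = 52 * 2 = 104.
Step 4: read() returns 104

The answer is 104.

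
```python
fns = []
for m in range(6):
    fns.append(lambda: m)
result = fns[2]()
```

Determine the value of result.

Step 1: The loop creates 6 lambdas, all referencing the same variable m.
Step 2: After the loop, m = 5 (final value).
Step 3: fns[2]() looks up m at call time and finds 5. This is the late binding gotcha. result = 5

The answer is 5.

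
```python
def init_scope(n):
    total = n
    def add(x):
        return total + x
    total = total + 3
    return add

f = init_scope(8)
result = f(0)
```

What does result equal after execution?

Step 1: init_scope(8) sets total = 8, then total = 8 + 3 = 11.
Step 2: Closures capture by reference, so add sees total = 11.
Step 3: f(0) returns 11 + 0 = 11

The answer is 11.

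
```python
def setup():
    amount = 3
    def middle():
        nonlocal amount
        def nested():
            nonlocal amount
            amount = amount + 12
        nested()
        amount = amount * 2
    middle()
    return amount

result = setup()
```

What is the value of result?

Step 1: amount = 3.
Step 2: nested() adds 12: amount = 3 + 12 = 15.
Step 3: middle() doubles: amount = 15 * 2 = 30.
Step 4: result = 30

The answer is 30.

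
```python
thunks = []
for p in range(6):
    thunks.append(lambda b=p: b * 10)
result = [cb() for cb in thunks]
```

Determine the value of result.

Step 1: Default arg b=p captures p at each iteration.
Step 2: thunks[k] has b defaulting to k, returns k * 10.
Step 3: result = [0, 10, 20, 30, 40, 50]

The answer is [0, 10, 20, 30, 40, 50].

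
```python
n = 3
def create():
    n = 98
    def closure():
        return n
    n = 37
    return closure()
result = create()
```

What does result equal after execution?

Step 1: create() sets n = 98, then later n = 37.
Step 2: closure() is called after n is reassigned to 37. Closures capture variables by reference, not by value.
Step 3: result = 37

The answer is 37.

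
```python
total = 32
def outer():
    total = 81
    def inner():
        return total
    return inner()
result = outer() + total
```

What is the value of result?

Step 1: Global total = 32. outer() shadows with total = 81.
Step 2: inner() returns enclosing total = 81. outer() = 81.
Step 3: result = 81 + global total (32) = 113

The answer is 113.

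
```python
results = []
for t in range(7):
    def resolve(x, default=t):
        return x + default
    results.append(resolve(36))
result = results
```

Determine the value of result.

Step 1: Default argument default=t is evaluated at function definition time.
Step 2: Each iteration creates resolve with default = current t value.
Step 3: resolve(36) returns 36 + default. results = [36, 37, 38, 39, 40, 41, 42]

The answer is [36, 37, 38, 39, 40, 41, 42].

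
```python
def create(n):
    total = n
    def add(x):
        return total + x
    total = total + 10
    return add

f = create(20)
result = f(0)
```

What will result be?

Step 1: create(20) sets total = 20, then total = 20 + 10 = 30.
Step 2: Closures capture by reference, so add sees total = 30.
Step 3: f(0) returns 30 + 0 = 30

The answer is 30.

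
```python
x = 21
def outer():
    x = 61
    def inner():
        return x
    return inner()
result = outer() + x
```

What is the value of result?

Step 1: Global x = 21. outer() shadows with x = 61.
Step 2: inner() returns enclosing x = 61. outer() = 61.
Step 3: result = 61 + global x (21) = 82

The answer is 82.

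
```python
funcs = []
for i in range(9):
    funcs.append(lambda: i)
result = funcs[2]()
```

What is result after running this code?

Step 1: The loop creates 9 lambdas, all referencing the same variable i.
Step 2: After the loop, i = 8 (final value).
Step 3: funcs[2]() looks up i at call time and finds 8. This is the late binding gotcha. result = 8

The answer is 8.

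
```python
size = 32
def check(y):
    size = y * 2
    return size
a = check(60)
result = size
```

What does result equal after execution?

Step 1: Global size = 32.
Step 2: check(60) creates local size = 60 * 2 = 120.
Step 3: Global size unchanged because no global keyword. result = 32

The answer is 32.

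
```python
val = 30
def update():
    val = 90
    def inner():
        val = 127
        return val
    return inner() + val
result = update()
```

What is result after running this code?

Step 1: update() has local val = 90. inner() has local val = 127.
Step 2: inner() returns its local val = 127.
Step 3: update() returns 127 + its own val (90) = 217

The answer is 217.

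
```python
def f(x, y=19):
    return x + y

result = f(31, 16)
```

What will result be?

Step 1: f(31, 16) overrides default y with 16.
Step 2: Returns 31 + 16 = 47.
Step 3: result = 47

The answer is 47.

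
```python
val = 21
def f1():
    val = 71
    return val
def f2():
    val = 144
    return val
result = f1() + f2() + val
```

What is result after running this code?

Step 1: Each function shadows global val with its own local.
Step 2: f1() returns 71, f2() returns 144.
Step 3: Global val = 21 is unchanged. result = 71 + 144 + 21 = 236

The answer is 236.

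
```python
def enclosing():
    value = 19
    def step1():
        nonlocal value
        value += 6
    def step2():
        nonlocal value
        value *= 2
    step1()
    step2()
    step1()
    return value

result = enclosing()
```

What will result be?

Step 1: value = 19.
Step 2: step1(): value = 19 + 6 = 25.
Step 3: step2(): value = 25 * 2 = 50.
Step 4: step1(): value = 50 + 6 = 56. result = 56

The answer is 56.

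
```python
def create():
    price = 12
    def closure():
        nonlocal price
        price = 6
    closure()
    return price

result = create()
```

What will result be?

Step 1: create() sets price = 12.
Step 2: closure() uses nonlocal to reassign price = 6.
Step 3: result = 6

The answer is 6.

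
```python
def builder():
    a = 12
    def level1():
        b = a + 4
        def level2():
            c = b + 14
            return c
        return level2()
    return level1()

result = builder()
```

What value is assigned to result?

Step 1: a = 12. b = a + 4 = 16.
Step 2: c = b + 14 = 16 + 14 = 30.
Step 3: result = 30

The answer is 30.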